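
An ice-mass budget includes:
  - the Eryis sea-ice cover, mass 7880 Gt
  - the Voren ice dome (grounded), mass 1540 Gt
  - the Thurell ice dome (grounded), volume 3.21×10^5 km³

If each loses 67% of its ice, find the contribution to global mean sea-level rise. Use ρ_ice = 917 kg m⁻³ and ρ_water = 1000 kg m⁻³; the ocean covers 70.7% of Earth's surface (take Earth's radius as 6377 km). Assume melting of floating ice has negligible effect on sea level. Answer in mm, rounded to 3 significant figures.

≈ 549 mm

The Eryis sea-ice cover is floating and already displaces its own weight of water, so its melt adds essentially nothing to sea level.
Voren: 0.67 × 1540 Gt = 1.032×10^15 kg; dividing by ρ_w = 1000 kg m⁻³ gives 1.032×10^12 m³ of water.
Thurell: 0.67 × 3.21×10^5 km³ × (917/1000) = 1.972×10^5 km³ of water.
Total added water ≈ 1.983×10^14 m³ over 3.61×10^14 m² → Δh = 0.549 m = 549 mm.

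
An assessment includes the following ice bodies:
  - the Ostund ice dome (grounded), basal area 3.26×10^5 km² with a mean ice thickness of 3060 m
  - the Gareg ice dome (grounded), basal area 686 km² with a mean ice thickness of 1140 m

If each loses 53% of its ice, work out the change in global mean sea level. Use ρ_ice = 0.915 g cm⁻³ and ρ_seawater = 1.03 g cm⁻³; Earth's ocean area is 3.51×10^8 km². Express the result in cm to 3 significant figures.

≈ 134 cm

Ostund: ice volume = 3.26×10^5 km² × 3060 m = 9.976×10^5 km³; 0.53 × 9.976×10^5 × (915/1030) = 4.697×10^5 km³ of water.
Gareg: ice volume = 686 km² × 1140 m = 782.0 km³; 0.53 × 782.0 × (915/1030) = 368.2 km³ of water.
Total added water ≈ 4.700×10^14 m³ over 3.51×10^14 m² → Δh = 1.34 m = 134 cm.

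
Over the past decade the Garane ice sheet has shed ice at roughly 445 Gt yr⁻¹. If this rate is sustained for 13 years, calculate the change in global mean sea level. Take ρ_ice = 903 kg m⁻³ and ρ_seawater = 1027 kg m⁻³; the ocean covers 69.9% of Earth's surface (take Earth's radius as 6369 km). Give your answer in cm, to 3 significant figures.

≈ 1.58 cm

Total mass lost = 445 Gt/yr × 13 yr = 5785 Gt = 5.785×10^15 kg.
ρ_w = 1027 kg m⁻³, so water volume = 5.785×10^15 / 1027 = 5.633×10^12 m³.
Δh = 5.633×10^12 / 3.56×10^14 = 0.0158 m = 1.58 cm.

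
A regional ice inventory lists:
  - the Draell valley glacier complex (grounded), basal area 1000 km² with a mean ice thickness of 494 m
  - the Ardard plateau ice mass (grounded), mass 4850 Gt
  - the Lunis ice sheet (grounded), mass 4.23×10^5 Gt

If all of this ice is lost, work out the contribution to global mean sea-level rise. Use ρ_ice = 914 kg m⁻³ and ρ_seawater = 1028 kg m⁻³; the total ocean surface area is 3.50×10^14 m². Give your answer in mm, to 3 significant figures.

≈ 1190 mm

Draell: ice volume = 1000 km² × 494 m = 494.0 km³; 494.0 × (914/1028) = 439.2 km³ of water.
Ardard: 4850 Gt = 4.850×10^15 kg; dividing by ρ_w = 1028 kg m⁻³ gives 4.718×10^12 m³ of water.
Lunis: 4.23×10^5 Gt = 4.230×10^17 kg; dividing by ρ_w = 1028 kg m⁻³ gives 4.115×10^14 m³ of water.
Total added water ≈ 4.166×10^14 m³ over 3.50×10^14 m² → Δh = 1.19 m = 1190 mm.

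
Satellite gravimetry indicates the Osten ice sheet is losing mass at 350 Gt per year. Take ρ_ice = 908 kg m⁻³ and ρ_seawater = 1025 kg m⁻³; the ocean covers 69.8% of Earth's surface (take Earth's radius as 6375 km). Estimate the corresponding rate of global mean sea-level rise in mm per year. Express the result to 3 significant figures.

≈ 0.958 mm/yr

ρ_w = 1025 kg m⁻³. Annual water volume added = 350 Gt / ρ_w = 3.500×10^14 kg / 1025 kg m⁻³ = 3.415×10^11 m³.
Δh per year = 3.415×10^11 / 3.56×10^14 = 9.58×10^-4 m = 0.958 mm.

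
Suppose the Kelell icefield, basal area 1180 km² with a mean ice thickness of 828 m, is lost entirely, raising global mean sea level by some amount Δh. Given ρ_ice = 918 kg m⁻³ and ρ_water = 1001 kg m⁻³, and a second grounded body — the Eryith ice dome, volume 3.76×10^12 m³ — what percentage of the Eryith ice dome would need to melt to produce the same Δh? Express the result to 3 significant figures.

≈ 26.0 %

Equal sea-level rise means equal mass of meltwater, i.e. equal mass of ice lost.
Ice mass of Kelell: 8.969×10^14 kg; ice mass of Eryith: 3.452×10^15 kg.
Fraction required = 8.969×10^14 / 3.452×10^15 = 0.260 → 26.0 %.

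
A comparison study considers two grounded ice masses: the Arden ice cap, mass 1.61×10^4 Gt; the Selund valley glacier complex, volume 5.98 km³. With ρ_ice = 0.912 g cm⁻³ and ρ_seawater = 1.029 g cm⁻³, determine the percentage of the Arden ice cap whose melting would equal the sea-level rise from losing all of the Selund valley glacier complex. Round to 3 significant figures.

Equal sea-level rise means equal mass of meltwater, i.e. equal mass of ice lost.
Ice mass of Selund: 5.454×10^12 kg; ice mass of Arden: 1.610×10^16 kg.
Fraction required = 5.454×10^12 / 1.610×10^16 = 3.39×10^-4 → 0.0339 %.

≈ 0.0339 %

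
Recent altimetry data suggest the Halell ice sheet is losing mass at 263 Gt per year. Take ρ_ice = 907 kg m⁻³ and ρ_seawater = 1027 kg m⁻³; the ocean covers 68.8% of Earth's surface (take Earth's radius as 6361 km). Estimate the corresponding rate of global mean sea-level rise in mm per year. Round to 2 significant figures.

≈ 0.73 mm/yr

ρ_w = 1027 kg m⁻³. Annual water volume added = 263 Gt / ρ_w = 2.630×10^14 kg / 1027 kg m⁻³ = 2.561×10^11 m³.
Δh per year = 2.561×10^11 / 3.50×10^14 = 7.32×10^-4 m = 0.73 mm.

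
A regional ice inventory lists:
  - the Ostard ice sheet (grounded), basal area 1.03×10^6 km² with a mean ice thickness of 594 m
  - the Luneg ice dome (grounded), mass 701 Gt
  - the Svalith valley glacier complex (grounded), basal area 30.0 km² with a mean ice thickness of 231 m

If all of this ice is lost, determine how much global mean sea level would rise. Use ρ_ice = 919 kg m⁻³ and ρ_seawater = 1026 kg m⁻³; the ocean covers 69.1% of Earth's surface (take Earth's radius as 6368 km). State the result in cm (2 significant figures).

≈ 160 cm

Ostard: ice volume = 1.03×10^6 km² × 594 m = 6.118×10^5 km³; 6.118×10^5 × (919/1026) = 5.480×10^5 km³ of water.
Luneg: 701 Gt = 7.010×10^14 kg; dividing by ρ_w = 1026 kg m⁻³ gives 6.832×10^11 m³ of water.
Svalith: ice volume = 30.0 km² × 231 m = 6.930 km³; 6.930 × (919/1026) = 6.207 km³ of water.
Total added water ≈ 5.487×10^14 m³ over 3.52×10^14 m² → Δh = 1.56 m = 160 cm.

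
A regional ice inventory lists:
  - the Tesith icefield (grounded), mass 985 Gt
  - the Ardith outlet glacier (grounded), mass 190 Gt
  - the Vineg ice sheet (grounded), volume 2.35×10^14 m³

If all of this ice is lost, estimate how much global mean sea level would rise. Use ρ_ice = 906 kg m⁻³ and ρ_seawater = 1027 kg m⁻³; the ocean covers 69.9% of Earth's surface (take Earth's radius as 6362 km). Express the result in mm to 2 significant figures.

Tesith: 985 Gt = 9.850×10^14 kg; dividing by ρ_w = 1027 kg m⁻³ gives 9.591×10^11 m³ of water.
Ardith: 190 Gt = 1.900×10^14 kg; dividing by ρ_w = 1027 kg m⁻³ gives 1.850×10^11 m³ of water.
Vineg: 2.35×10^14 m³ × (906/1027) = 2.073×10^14 m³ of water.
Total added water ≈ 2.085×10^14 m³ over 3.56×10^14 m² → Δh = 0.586 m = 590 mm.

≈ 590 mm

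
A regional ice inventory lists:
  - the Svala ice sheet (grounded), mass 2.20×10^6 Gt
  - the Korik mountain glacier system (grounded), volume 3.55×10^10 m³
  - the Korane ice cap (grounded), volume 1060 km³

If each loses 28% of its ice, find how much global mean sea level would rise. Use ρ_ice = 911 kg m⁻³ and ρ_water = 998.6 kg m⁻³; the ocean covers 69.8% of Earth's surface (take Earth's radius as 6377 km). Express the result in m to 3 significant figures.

Svala: 0.28 × 2.20×10^6 Gt = 6.160×10^17 kg; dividing by ρ_w = 998.6 kg m⁻³ gives 6.169×10^14 m³ of water.
Korik: 0.28 × 3.55×10^10 m³ × (911/998.6) = 9.068×10^9 m³ of water.
Korane: 0.28 × 1060 km³ × (911/998.6) = 270.8 km³ of water.
Total added water ≈ 6.171×10^14 m³ over 3.57×10^14 m² → Δh = 1.73 m.

≈ 1.73 m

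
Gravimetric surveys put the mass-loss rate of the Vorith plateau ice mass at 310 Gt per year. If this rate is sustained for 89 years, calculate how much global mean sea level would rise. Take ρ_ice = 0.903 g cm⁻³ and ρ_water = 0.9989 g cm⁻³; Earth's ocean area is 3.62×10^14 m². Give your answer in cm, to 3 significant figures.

≈ 7.63 cm

Total mass lost = 310 Gt/yr × 89 yr = 2.759×10^4 Gt = 2.759×10^16 kg.
ρ_w = 0.9989 g cm⁻³ = 998.9 kg m⁻³, so water volume = 2.759×10^16 / 998.9 = 2.762×10^13 m³.
Δh = 2.762×10^13 / 3.62×10^14 = 0.0763 m = 7.63 cm.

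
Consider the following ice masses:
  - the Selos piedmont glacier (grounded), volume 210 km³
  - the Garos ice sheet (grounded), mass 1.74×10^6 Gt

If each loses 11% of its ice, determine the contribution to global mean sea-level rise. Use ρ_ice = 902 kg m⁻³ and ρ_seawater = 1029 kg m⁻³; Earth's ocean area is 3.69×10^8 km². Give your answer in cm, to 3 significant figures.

≈ 50.4 cm

Selos: 0.11 × 210 km³ × (902/1029) = 20.25 km³ of water.
Garos: 0.11 × 1.74×10^6 Gt = 1.914×10^17 kg; dividing by ρ_w = 1029 kg m⁻³ gives 1.860×10^14 m³ of water.
Total added water ≈ 1.860×10^14 m³ over 3.69×10^14 m² → Δh = 0.504 m = 50.4 cm.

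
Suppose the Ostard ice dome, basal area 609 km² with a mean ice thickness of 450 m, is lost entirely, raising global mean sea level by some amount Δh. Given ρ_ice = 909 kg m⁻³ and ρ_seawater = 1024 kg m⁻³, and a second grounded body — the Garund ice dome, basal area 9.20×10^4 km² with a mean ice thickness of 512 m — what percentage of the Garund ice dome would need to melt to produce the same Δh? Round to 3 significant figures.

Equal sea-level rise means equal mass of meltwater, i.e. equal mass of ice lost.
Ice mass of Ostard: 2.491×10^14 kg; ice mass of Garund: 4.282×10^16 kg.
Fraction required = 2.491×10^14 / 4.282×10^16 = 5.82×10^-3 → 0.582 %.

≈ 0.582 %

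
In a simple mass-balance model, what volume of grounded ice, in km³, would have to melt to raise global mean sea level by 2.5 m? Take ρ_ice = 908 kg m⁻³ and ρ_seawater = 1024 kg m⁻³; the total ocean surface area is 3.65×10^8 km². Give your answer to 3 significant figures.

Required water volume = Δh × A = 2.5 m × 3.65×10^14 m² = 9.125×10^14 m³ = 9.125×10^5 km³.
Ice volume = water volume × ρ_w/ρ_ice = 9.125×10^5 × 1024/908 = 1.03×10^6 km³.

≈ 1.03×10^6 km³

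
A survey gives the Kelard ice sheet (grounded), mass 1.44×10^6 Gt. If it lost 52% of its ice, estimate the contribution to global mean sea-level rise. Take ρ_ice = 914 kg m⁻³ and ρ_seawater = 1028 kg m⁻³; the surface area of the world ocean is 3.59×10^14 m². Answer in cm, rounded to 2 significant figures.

Kelard: 0.52 × 1.44×10^6 Gt = 7.488×10^17 kg; dividing by ρ_w = 1028 kg m⁻³ gives 7.284×10^14 m³ of water.
Spread over 3.59×10^14 m² of ocean, Δh = 7.284×10^14 / 3.59×10^14 = 2.03 m = 200 cm.

≈ 200 cm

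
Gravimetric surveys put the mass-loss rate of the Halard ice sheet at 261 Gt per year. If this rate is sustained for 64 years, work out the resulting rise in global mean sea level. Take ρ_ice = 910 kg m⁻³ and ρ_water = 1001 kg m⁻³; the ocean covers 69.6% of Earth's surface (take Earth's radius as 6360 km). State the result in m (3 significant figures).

≈ 0.0472 m

Total mass lost = 261 Gt/yr × 64 yr = 1.670×10^4 Gt = 1.670×10^16 kg.
ρ_w = 1001 kg m⁻³, so water volume = 1.670×10^16 / 1001 = 1.669×10^13 m³.
Δh = 1.669×10^13 / 3.54×10^14 = 0.0472 m.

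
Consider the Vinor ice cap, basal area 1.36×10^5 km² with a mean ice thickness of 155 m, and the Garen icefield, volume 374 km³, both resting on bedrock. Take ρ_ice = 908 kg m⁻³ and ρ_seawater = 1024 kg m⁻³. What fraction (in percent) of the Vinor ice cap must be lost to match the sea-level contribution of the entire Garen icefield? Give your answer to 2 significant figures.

≈ 1.8 %

Equal sea-level rise means equal mass of meltwater, i.e. equal mass of ice lost.
Ice mass of Garen: 3.396×10^14 kg; ice mass of Vinor: 1.914×10^16 kg.
Fraction required = 3.396×10^14 / 1.914×10^16 = 0.0177 → 1.8 %.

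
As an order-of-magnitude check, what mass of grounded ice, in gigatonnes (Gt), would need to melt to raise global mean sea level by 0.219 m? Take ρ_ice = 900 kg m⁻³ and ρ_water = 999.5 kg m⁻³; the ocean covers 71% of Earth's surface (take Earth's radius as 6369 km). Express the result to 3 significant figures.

Required water volume = Δh × A = 0.219 m × 3.62×10^14 m² = 7.926×10^13 m³.
ρ_w = 999.5 kg m⁻³, so the mass of water = 7.926×10^13 m³ × 999.5 kg m⁻³ = 7.922×10^16 kg = 7.92×10^4 Gt (and the same mass of ice, by conservation).

≈ 7.92×10^4 Gt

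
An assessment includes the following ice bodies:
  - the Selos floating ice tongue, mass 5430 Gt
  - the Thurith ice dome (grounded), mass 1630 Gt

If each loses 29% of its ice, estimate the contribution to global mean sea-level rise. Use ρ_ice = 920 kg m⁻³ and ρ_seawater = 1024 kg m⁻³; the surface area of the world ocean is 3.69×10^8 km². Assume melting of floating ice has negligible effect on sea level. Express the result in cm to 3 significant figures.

≈ 0.125 cm

The Selos floating ice tongue is floating and already displaces its own weight of water, so its melt adds essentially nothing to sea level.
Thurith: 0.29 × 1630 Gt = 4.727×10^14 kg; dividing by ρ_w = 1024 kg m⁻³ gives 4.616×10^11 m³ of water.
Total added water ≈ 4.616×10^11 m³ over 3.69×10^14 m² → Δh = 1.25×10^-3 m = 0.125 cm.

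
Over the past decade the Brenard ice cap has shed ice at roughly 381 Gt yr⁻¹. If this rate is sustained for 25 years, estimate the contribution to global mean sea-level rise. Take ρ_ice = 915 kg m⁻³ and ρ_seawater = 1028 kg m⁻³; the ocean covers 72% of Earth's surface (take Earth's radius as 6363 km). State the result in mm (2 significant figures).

Total mass lost = 381 Gt/yr × 25 yr = 9525 Gt = 9.525×10^15 kg.
ρ_w = 1028 kg m⁻³, so water volume = 9.525×10^15 / 1028 = 9.266×10^12 m³.
Δh = 9.266×10^12 / 3.66×10^14 = 0.0253 m = 25 mm.

≈ 25 mm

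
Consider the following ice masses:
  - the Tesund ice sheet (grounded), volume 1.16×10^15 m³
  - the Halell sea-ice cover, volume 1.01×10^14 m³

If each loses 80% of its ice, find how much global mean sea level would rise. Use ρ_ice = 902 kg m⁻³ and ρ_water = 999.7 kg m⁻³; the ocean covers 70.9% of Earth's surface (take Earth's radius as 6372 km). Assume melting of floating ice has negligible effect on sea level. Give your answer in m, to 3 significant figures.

≈ 2.31 m

Tesund: 0.8 × 1.16×10^15 m³ × (902/999.7) = 8.373×10^14 m³ of water.
The Halell sea-ice cover is floating and already displaces its own weight of water, so its melt adds essentially nothing to sea level.
Total added water ≈ 8.373×10^14 m³ over 3.62×10^14 m² → Δh = 2.31 m.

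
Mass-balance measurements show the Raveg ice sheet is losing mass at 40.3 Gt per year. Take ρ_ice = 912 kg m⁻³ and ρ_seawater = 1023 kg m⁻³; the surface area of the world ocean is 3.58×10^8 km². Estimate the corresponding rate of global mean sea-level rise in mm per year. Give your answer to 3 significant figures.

≈ 0.110 mm/yr

ρ_w = 1023 kg m⁻³. Annual water volume added = 40.3 Gt / ρ_w = 4.030×10^13 kg / 1023 kg m⁻³ = 3.939×10^10 m³.
Δh per year = 3.939×10^10 / 3.58×10^14 = 1.10×10^-4 m = 0.110 mm.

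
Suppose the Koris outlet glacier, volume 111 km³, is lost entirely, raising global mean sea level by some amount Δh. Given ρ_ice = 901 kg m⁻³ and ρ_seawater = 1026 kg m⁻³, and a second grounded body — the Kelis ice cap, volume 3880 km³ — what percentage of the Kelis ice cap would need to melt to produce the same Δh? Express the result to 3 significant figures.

≈ 2.86 %

Equal sea-level rise means equal mass of meltwater, i.e. equal mass of ice lost.
Ice mass of Koris: 1.000×10^14 kg; ice mass of Kelis: 3.496×10^15 kg.
Fraction required = 1.000×10^14 / 3.496×10^15 = 0.0286 → 2.86 %.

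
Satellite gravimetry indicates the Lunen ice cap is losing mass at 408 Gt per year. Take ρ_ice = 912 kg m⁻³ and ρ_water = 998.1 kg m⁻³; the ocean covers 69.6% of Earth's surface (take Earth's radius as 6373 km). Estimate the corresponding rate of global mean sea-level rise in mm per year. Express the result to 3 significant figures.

≈ 1.15 mm/yr

ρ_w = 998.1 kg m⁻³. Annual water volume added = 408 Gt / ρ_w = 4.080×10^14 kg / 998.1 kg m⁻³ = 4.088×10^11 m³.
Δh per year = 4.088×10^11 / 3.55×10^14 = 1.15×10^-3 m = 1.15 mm.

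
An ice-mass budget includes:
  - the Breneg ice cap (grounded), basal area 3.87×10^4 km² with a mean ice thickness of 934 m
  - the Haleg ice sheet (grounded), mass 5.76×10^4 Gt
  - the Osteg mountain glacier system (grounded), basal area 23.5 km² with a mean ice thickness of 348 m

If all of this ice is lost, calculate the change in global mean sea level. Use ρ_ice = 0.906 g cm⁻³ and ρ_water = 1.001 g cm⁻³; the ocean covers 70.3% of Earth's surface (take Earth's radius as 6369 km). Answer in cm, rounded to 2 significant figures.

≈ 25 cm

Breneg: ice volume = 3.87×10^4 km² × 934 m = 3.615×10^4 km³; 3.615×10^4 × (906/1001) = 3.272×10^4 km³ of water.
Haleg: 5.76×10^4 Gt = 5.760×10^16 kg; dividing by ρ_w = 1.001 g cm⁻³ = 1001 kg m⁻³ gives 5.754×10^13 m³ of water.
Osteg: ice volume = 23.5 km² × 348 m = 8.178 km³; 8.178 × (906/1001) = 7.402 km³ of water.
Total added water ≈ 9.027×10^13 m³ over 3.58×10^14 m² → Δh = 0.252 m = 25 cm.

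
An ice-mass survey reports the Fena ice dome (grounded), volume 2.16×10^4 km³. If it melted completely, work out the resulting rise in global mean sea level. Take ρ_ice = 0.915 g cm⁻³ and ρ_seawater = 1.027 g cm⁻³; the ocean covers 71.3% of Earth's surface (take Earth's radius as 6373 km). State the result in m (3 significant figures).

Fena: 2.16×10^4 km³ × (915/1027) = 1.924×10^4 km³ of water.
Spread over 3.64×10^14 m² of ocean, Δh = 1.924×10^13 / 3.64×10^14 = 0.0529 m.

≈ 0.0529 m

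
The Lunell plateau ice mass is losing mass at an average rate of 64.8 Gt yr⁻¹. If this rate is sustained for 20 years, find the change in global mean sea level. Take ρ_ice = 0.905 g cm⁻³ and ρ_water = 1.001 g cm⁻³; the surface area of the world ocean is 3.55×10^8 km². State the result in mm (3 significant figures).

Total mass lost = 64.8 Gt/yr × 20 yr = 1296 Gt = 1.296×10^15 kg.
ρ_w = 1.001 g cm⁻³ = 1001 kg m⁻³, so water volume = 1.296×10^15 / 1001 = 1.295×10^12 m³.
Δh = 1.295×10^12 / 3.55×10^14 = 3.65×10^-3 m = 3.65 mm.

≈ 3.65 mm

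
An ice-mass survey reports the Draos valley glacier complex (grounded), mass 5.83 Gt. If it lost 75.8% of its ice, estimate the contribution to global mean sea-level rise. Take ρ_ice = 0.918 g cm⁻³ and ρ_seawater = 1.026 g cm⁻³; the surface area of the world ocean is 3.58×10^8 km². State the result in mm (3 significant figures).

≈ 0.0120 mm

Draos: 0.758 × 5.83 Gt = 4.419×10^12 kg; dividing by ρ_w = 1.026 g cm⁻³ = 1026 kg m⁻³ gives 4.307×10^9 m³ of water.
Spread over 3.58×10^14 m² of ocean, Δh = 4.307×10^9 / 3.58×10^14 = 1.20×10^-5 m = 0.0120 mm.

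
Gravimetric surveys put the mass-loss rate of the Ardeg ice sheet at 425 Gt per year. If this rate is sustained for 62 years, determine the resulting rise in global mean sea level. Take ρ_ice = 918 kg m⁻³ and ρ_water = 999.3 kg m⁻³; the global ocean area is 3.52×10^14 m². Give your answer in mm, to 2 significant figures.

Total mass lost = 425 Gt/yr × 62 yr = 2.635×10^4 Gt = 2.635×10^16 kg.
ρ_w = 999.3 kg m⁻³, so water volume = 2.635×10^16 / 999.3 = 2.637×10^13 m³.
Δh = 2.637×10^13 / 3.52×10^14 = 0.0749 m = 75 mm.

≈ 75 mm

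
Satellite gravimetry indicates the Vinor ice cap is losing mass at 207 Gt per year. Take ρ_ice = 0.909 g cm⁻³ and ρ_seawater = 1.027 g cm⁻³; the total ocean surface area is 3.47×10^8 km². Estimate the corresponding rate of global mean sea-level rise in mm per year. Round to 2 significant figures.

ρ_w = 1.027 g cm⁻³ = 1027 kg m⁻³. Annual water volume added = 207 Gt / ρ_w = 2.070×10^14 kg / 1027 kg m⁻³ = 2.016×10^11 m³.
Δh per year = 2.016×10^11 / 3.47×10^14 = 5.81×10^-4 m = 0.58 mm.

≈ 0.58 mm/yr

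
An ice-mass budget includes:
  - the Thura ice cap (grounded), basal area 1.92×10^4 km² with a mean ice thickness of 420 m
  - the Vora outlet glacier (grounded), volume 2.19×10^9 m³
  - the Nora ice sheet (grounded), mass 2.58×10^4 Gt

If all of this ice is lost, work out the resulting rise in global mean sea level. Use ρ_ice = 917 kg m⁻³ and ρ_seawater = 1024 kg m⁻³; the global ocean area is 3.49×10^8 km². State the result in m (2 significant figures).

≈ 0.093 m

Thura: ice volume = 1.92×10^4 km² × 420 m = 8064 km³; 8064 × (917/1024) = 7221 km³ of water.
Vora: 2.19×10^9 m³ × (917/1024) = 1.961×10^9 m³ of water.
Nora: 2.58×10^4 Gt = 2.580×10^16 kg; dividing by ρ_w = 1024 kg m⁻³ gives 2.520×10^13 m³ of water.
Total added water ≈ 3.242×10^13 m³ over 3.49×10^14 m² → Δh = 0.0929 m.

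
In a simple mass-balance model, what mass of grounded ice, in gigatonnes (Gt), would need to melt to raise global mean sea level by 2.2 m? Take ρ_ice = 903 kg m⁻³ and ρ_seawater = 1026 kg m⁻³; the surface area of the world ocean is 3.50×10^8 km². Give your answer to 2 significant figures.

Required water volume = Δh × A = 2.2 m × 3.50×10^14 m² = 7.700×10^14 m³.
ρ_w = 1026 kg m⁻³, so the mass of water = 7.700×10^14 m³ × 1026 kg m⁻³ = 7.900×10^17 kg = 7.9×10^5 Gt (and the same mass of ice, by conservation).

≈ 7.9×10^5 Gt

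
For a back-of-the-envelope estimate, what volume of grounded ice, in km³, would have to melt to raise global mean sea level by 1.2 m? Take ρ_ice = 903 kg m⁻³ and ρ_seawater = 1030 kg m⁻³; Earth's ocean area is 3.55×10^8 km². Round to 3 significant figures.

Required water volume = Δh × A = 1.2 m × 3.55×10^14 m² = 4.260×10^14 m³ = 4.260×10^5 km³.
Ice volume = water volume × ρ_w/ρ_ice = 4.260×10^5 × 1030/903 = 4.86×10^5 km³.

≈ 4.86×10^5 km³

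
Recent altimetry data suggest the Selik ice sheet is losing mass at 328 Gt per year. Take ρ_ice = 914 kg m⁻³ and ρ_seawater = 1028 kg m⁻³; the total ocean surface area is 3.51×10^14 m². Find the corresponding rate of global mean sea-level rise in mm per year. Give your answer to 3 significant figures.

ρ_w = 1028 kg m⁻³. Annual water volume added = 328 Gt / ρ_w = 3.280×10^14 kg / 1028 kg m⁻³ = 3.191×10^11 m³.
Δh per year = 3.191×10^11 / 3.51×10^14 = 9.09×10^-4 m = 0.909 mm.

≈ 0.909 mm/yr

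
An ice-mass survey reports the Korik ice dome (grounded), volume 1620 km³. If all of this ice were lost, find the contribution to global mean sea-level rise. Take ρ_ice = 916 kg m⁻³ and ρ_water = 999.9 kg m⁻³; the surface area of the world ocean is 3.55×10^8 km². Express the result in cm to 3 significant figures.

Korik: 1620 km³ × (916/999.9) = 1484 km³ of water.
Spread over 3.55×10^14 m² of ocean, Δh = 1.484×10^12 / 3.55×10^14 = 4.18×10^-3 m = 0.418 cm.

≈ 0.418 cm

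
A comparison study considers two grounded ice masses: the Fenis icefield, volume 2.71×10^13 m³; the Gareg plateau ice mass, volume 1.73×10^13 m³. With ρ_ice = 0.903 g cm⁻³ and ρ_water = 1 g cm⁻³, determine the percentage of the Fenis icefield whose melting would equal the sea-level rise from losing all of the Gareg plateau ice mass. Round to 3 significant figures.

≈ 63.8 %

Equal sea-level rise means equal mass of meltwater, i.e. equal mass of ice lost.
Ice mass of Gareg: 1.562×10^16 kg; ice mass of Fenis: 2.447×10^16 kg.
Fraction required = 1.562×10^16 / 2.447×10^16 = 0.638 → 63.8 %.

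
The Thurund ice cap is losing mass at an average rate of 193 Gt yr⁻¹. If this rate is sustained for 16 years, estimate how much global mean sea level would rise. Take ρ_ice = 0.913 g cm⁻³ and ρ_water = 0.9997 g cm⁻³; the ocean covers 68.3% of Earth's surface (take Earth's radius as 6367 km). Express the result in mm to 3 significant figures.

Total mass lost = 193 Gt/yr × 16 yr = 3088 Gt = 3.088×10^15 kg.
ρ_w = 0.9997 g cm⁻³ = 999.7 kg m⁻³, so water volume = 3.088×10^15 / 999.7 = 3.089×10^12 m³.
Δh = 3.089×10^12 / 3.48×10^14 = 8.88×10^-3 m = 8.88 mm.

≈ 8.88 mm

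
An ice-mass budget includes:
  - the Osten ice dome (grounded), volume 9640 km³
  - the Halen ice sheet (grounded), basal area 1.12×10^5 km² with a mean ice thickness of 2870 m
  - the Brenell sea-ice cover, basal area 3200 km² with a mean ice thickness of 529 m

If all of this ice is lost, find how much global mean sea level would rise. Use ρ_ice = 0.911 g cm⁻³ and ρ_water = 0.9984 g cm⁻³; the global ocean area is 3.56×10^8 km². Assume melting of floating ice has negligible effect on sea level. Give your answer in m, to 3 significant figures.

Osten: 9640 km³ × (911/998.4) = 8796 km³ of water.
Halen: ice volume = 1.12×10^5 km² × 2870 m = 3.214×10^5 km³; 3.214×10^5 × (911/998.4) = 2.933×10^5 km³ of water.
The Brenell sea-ice cover is floating and already displaces its own weight of water, so its melt adds essentially nothing to sea level.
Total added water ≈ 3.021×10^14 m³ over 3.56×10^14 m² → Δh = 0.849 m.

≈ 0.849 m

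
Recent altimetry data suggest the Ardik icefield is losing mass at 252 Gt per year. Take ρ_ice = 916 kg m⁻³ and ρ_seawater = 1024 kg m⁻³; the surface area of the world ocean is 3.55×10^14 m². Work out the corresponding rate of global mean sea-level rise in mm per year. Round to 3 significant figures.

ρ_w = 1024 kg m⁻³. Annual water volume added = 252 Gt / ρ_w = 2.520×10^14 kg / 1024 kg m⁻³ = 2.461×10^11 m³.
Δh per year = 2.461×10^11 / 3.55×10^14 = 6.93×10^-4 m = 0.693 mm.

≈ 0.693 mm/yr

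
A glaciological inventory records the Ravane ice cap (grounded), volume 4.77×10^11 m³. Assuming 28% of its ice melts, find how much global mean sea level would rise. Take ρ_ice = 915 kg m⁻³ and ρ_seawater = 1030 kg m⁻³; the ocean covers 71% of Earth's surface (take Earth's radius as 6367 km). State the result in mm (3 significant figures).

Ravane: 0.28 × 4.77×10^11 m³ × (915/1030) = 1.186×10^11 m³ of water.
Spread over 3.62×10^14 m² of ocean, Δh = 1.186×10^11 / 3.62×10^14 = 3.28×10^-4 m = 0.328 mm.

≈ 0.328 mm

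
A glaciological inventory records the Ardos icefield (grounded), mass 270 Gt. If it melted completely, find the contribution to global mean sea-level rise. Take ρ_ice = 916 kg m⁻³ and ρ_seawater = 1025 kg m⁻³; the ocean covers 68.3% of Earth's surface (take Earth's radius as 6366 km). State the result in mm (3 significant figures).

≈ 0.757 mm

Ardos: 270 Gt = 2.700×10^14 kg; dividing by ρ_w = 1025 kg m⁻³ gives 2.634×10^11 m³ of water.
Spread over 3.48×10^14 m² of ocean, Δh = 2.634×10^11 / 3.48×10^14 = 7.57×10^-4 m = 0.757 mm.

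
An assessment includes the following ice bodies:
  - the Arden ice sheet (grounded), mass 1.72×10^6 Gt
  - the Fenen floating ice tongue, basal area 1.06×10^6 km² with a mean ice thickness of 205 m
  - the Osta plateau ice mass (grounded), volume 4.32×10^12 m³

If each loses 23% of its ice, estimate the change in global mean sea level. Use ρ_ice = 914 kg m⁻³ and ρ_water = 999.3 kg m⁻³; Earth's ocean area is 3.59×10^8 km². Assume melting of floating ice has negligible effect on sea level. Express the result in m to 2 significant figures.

Arden: 0.23 × 1.72×10^6 Gt = 3.956×10^17 kg; dividing by ρ_w = 999.3 kg m⁻³ gives 3.959×10^14 m³ of water.
The Fenen floating ice tongue is floating and already displaces its own weight of water, so its melt adds essentially nothing to sea level.
Osta: 0.23 × 4.32×10^12 m³ × (914/999.3) = 9.088×10^11 m³ of water.
Total added water ≈ 3.968×10^14 m³ over 3.59×10^14 m² → Δh = 1.11 m.

≈ 1.1 m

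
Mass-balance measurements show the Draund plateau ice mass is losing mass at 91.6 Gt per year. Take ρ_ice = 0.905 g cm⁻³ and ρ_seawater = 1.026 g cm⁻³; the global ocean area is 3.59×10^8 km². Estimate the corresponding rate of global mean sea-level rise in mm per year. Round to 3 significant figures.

ρ_w = 1.026 g cm⁻³ = 1026 kg m⁻³. Annual water volume added = 91.6 Gt / ρ_w = 9.160×10^13 kg / 1026 kg m⁻³ = 8.928×10^10 m³.
Δh per year = 8.928×10^10 / 3.59×10^14 = 2.49×10^-4 m = 0.249 mm.

≈ 0.249 mm/yr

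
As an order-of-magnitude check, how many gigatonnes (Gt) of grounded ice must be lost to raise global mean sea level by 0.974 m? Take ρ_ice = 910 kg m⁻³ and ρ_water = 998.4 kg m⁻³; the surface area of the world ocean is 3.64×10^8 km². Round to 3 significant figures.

Required water volume = Δh × A = 0.974 m × 3.64×10^14 m² = 3.545×10^14 m³.
ρ_w = 998.4 kg m⁻³, so the mass of water = 3.545×10^14 m³ × 998.4 kg m⁻³ = 3.540×10^17 kg = 3.54×10^5 Gt (and the same mass of ice, by conservation).

≈ 3.54×10^5 Gt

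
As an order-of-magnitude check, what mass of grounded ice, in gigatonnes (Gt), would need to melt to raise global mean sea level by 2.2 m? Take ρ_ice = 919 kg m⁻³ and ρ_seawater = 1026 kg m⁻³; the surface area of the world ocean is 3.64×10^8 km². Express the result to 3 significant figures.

≈ 8.22×10^5 Gt

Required water volume = Δh × A = 2.2 m × 3.64×10^14 m² = 8.008×10^14 m³.
ρ_w = 1026 kg m⁻³, so the mass of water = 8.008×10^14 m³ × 1026 kg m⁻³ = 8.216×10^17 kg = 8.22×10^5 Gt (and the same mass of ice, by conservation).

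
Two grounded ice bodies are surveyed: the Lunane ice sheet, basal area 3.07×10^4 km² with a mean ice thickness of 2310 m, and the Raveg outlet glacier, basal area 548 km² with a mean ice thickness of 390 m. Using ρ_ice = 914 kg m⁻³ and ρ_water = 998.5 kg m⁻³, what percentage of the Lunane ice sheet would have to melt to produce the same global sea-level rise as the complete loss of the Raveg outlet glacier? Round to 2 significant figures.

≈ 0.30 %

Equal sea-level rise means equal mass of meltwater, i.e. equal mass of ice lost.
Ice mass of Raveg: 1.953×10^14 kg; ice mass of Lunane: 6.482×10^16 kg.
Fraction required = 1.953×10^14 / 6.482×10^16 = 3.01×10^-3 → 0.30 %.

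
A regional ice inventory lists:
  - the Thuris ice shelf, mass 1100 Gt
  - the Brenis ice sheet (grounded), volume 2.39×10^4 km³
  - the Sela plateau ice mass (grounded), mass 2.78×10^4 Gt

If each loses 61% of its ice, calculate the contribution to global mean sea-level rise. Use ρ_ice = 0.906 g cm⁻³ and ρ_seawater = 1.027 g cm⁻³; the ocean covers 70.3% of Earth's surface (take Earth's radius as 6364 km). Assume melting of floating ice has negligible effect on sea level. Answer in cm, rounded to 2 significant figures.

The Thuris ice shelf is floating and already displaces its own weight of water, so its melt adds essentially nothing to sea level.
Brenis: 0.61 × 2.39×10^4 km³ × (906/1027) = 1.286×10^4 km³ of water.
Sela: 0.61 × 2.78×10^4 Gt = 1.696×10^16 kg; dividing by ρ_w = 1.027 g cm⁻³ = 1027 kg m⁻³ gives 1.651×10^13 m³ of water.
Total added water ≈ 2.937×10^13 m³ over 3.58×10^14 m² → Δh = 0.0821 m = 8.2 cm.

≈ 8.2 cm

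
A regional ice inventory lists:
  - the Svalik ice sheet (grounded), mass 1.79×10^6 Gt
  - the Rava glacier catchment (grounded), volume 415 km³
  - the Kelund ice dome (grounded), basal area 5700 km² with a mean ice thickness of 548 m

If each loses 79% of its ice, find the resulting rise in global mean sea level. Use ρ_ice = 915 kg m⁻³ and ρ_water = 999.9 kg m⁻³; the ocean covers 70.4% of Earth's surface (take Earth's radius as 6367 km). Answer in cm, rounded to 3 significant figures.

≈ 395 cm

Svalik: 0.79 × 1.79×10^6 Gt = 1.414×10^18 kg; dividing by ρ_w = 999.9 kg m⁻³ gives 1.414×10^15 m³ of water.
Rava: 0.79 × 415 km³ × (915/999.9) = 300.0 km³ of water.
Kelund: ice volume = 5700 km² × 548 m = 3124 km³; 0.79 × 3124 × (915/999.9) = 2258 km³ of water.
Total added water ≈ 1.417×10^15 m³ over 3.59×10^14 m² → Δh = 3.95 m = 395 cm.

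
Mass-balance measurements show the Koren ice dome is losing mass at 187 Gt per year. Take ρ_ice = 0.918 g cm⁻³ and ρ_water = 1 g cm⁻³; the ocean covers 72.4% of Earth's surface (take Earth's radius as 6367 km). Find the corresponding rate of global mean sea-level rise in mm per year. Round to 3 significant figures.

≈ 0.507 mm/yr

ρ_w = 1 g cm⁻³ = 1000 kg m⁻³. Annual water volume added = 187 Gt / ρ_w = 1.870×10^14 kg / 1000 kg m⁻³ = 1.870×10^11 m³.
Δh per year = 1.870×10^11 / 3.69×10^14 = 5.07×10^-4 m = 0.507 mm.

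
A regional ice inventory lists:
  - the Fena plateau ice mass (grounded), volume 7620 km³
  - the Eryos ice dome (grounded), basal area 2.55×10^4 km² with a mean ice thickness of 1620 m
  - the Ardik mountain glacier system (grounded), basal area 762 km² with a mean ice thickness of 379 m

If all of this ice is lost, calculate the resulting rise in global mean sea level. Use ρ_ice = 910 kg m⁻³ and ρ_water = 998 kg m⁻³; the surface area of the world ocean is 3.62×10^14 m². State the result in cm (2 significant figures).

≈ 12 cm

Fena: 7620 km³ × (910/998) = 6948 km³ of water.
Eryos: ice volume = 2.55×10^4 km² × 1620 m = 4.131×10^4 km³; 4.131×10^4 × (910/998) = 3.767×10^4 km³ of water.
Ardik: ice volume = 762 km² × 379 m = 288.8 km³; 288.8 × (910/998) = 263.3 km³ of water.
Total added water ≈ 4.488×10^13 m³ over 3.62×10^14 m² → Δh = 0.124 m = 12 cm.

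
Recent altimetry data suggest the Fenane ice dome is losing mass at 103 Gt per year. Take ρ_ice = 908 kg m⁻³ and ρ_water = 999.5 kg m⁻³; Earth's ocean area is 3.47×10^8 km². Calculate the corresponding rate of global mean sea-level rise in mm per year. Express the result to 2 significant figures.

≈ 0.30 mm/yr

ρ_w = 999.5 kg m⁻³. Annual water volume added = 103 Gt / ρ_w = 1.030×10^14 kg / 999.5 kg m⁻³ = 1.031×10^11 m³.
Δh per year = 1.031×10^11 / 3.47×10^14 = 2.97×10^-4 m = 0.30 mm.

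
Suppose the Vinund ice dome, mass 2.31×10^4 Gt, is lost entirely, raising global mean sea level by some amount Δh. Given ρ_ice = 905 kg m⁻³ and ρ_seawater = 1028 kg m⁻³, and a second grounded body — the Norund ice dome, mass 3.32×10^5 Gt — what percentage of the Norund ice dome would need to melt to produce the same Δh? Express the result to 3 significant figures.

≈ 6.96 %

Equal sea-level rise means equal mass of meltwater, i.e. equal mass of ice lost.
Ice mass of Vinund: 2.310×10^16 kg; ice mass of Norund: 3.320×10^17 kg.
Fraction required = 2.310×10^16 / 3.320×10^17 = 0.0696 → 6.96 %.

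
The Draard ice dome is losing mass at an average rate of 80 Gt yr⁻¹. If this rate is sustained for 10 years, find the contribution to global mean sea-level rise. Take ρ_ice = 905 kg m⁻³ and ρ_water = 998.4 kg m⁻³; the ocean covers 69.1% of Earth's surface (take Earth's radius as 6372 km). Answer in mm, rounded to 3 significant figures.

Total mass lost = 80 Gt/yr × 10 yr = 800.0 Gt = 8.000×10^14 kg.
ρ_w = 998.4 kg m⁻³, so water volume = 8.000×10^14 / 998.4 = 8.013×10^11 m³.
Δh = 8.013×10^11 / 3.53×10^14 = 2.27×10^-3 m = 2.27 mm.

≈ 2.27 mm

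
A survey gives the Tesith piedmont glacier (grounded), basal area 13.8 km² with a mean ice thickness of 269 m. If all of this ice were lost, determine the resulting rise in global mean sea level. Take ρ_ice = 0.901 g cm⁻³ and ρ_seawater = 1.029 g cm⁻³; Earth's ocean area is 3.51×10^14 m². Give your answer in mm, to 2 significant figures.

Tesith: ice volume = 13.8 km² × 269 m = 3.712 km³; 3.712 × (901/1029) = 3.250 km³ of water.
Spread over 3.51×10^14 m² of ocean, Δh = 3.250×10^9 / 3.51×10^14 = 9.26×10^-6 m = 9.3×10^-3 mm.

≈ 9.3×10^-3 mm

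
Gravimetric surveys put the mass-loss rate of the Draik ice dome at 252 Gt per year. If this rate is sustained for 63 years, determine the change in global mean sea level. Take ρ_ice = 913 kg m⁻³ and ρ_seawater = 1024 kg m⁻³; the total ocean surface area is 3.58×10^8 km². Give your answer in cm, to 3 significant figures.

≈ 4.33 cm

Total mass lost = 252 Gt/yr × 63 yr = 1.588×10^4 Gt = 1.588×10^16 kg.
ρ_w = 1024 kg m⁻³, so water volume = 1.588×10^16 / 1024 = 1.550×10^13 m³.
Δh = 1.550×10^13 / 3.58×10^14 = 0.0433 m = 4.33 cm.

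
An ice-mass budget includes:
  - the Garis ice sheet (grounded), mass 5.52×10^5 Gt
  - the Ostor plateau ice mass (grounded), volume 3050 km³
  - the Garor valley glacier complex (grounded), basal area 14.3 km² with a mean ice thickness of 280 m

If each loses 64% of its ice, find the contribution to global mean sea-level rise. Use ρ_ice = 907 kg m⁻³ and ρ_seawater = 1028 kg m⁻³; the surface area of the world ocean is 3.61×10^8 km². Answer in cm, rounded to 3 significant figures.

Garis: 0.64 × 5.52×10^5 Gt = 3.533×10^17 kg; dividing by ρ_w = 1028 kg m⁻³ gives 3.437×10^14 m³ of water.
Ostor: 0.64 × 3050 km³ × (907/1028) = 1722 km³ of water.
Garor: ice volume = 14.3 km² × 280 m = 4.004 km³; 0.64 × 4.004 × (907/1028) = 2.261 km³ of water.
Total added water ≈ 3.454×10^14 m³ over 3.61×10^14 m² → Δh = 0.957 m = 95.7 cm.

≈ 95.7 cm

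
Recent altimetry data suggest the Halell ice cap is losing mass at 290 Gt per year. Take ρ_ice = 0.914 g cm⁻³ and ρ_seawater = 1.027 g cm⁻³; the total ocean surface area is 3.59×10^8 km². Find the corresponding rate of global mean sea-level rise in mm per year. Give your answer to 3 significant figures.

ρ_w = 1.027 g cm⁻³ = 1027 kg m⁻³. Annual water volume added = 290 Gt / ρ_w = 2.900×10^14 kg / 1027 kg m⁻³ = 2.824×10^11 m³.
Δh per year = 2.824×10^11 / 3.59×10^14 = 7.87×10^-4 m = 0.787 mm.

≈ 0.787 mm/yr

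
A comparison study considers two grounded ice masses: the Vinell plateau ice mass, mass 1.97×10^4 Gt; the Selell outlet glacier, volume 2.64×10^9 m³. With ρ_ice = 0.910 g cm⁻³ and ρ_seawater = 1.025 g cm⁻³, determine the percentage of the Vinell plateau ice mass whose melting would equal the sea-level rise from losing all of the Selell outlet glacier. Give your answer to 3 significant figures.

≈ 0.0122 %

Equal sea-level rise means equal mass of meltwater, i.e. equal mass of ice lost.
Ice mass of Selell: 2.402×10^12 kg; ice mass of Vinell: 1.970×10^16 kg.
Fraction required = 2.402×10^12 / 1.970×10^16 = 1.22×10^-4 → 0.0122 %.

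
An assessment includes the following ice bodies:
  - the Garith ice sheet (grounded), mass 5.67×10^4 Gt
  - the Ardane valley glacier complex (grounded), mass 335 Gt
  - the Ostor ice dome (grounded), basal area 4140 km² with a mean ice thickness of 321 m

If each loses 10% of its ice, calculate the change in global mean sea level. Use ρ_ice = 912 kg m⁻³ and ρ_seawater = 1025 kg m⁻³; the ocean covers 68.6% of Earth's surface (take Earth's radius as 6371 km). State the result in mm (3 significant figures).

Garith: 0.1 × 5.67×10^4 Gt = 5.670×10^15 kg; dividing by ρ_w = 1025 kg m⁻³ gives 5.532×10^12 m³ of water.
Ardane: 0.1 × 335 Gt = 3.350×10^13 kg; dividing by ρ_w = 1025 kg m⁻³ gives 3.268×10^10 m³ of water.
Ostor: ice volume = 4140 km² × 321 m = 1329 km³; 0.1 × 1329 × (912/1025) = 118.2 km³ of water.
Total added water ≈ 5.683×10^12 m³ over 3.50×10^14 m² → Δh = 0.0162 m = 16.2 mm.

≈ 16.2 mm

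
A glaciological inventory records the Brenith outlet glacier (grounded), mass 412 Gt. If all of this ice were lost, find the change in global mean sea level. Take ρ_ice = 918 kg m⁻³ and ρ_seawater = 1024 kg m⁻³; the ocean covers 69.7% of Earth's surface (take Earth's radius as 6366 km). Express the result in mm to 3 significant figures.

Brenith: 412 Gt = 4.120×10^14 kg; dividing by ρ_w = 1024 kg m⁻³ gives 4.023×10^11 m³ of water.
Spread over 3.55×10^14 m² of ocean, Δh = 4.023×10^11 / 3.55×10^14 = 1.13×10^-3 m = 1.13 mm.

≈ 1.13 mm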